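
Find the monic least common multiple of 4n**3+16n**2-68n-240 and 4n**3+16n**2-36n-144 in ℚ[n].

n**5+5n**4-25n**3-125n**2+144n+720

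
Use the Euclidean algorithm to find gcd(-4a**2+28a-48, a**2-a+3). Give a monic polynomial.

By polynomial division,
  -4a**2+28a-48 = (-4)(a**2-a+3) + (24a-36)
  a**2-a+3 = ((1/24)a+1/48)(24a-36) + (15/4)
  24a-36 = ((32/5)a-48/5)(15/4) + (0)
The last nonzero remainder is the constant 15/4, so the polynomials are coprime and gcd = 1.

1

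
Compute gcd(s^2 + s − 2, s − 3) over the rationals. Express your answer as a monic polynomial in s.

1

Apply the Euclidean algorithm:
  s^2 + s − 2 = (s + 4)(s − 3) + (10)
  s − 3 = ((1/10)s − 3/10)(10) + (0)
The last nonzero remainder is the constant 10, so the polynomials are coprime and gcd = 1.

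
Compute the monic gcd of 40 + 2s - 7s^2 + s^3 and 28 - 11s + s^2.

-4 + s

By polynomial division,
  s^3 - 7s^2 + 2s + 40 = (s + 4)(s^2 - 11s + 28) + (18s - 72)
  s^2 - 11s + 28 = ((1/18)s - 7/18)(18s - 72) + (0)
Last nonzero remainder: 18s - 72. Dividing through by 18 gives the monic gcd s - 4.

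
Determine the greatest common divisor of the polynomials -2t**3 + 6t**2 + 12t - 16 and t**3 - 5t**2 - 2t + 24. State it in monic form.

t**2 - 2t - 8

Apply the Euclidean algorithm:
  -2t**3 + 6t**2 + 12t - 16 = (-2)(t**3 - 5t**2 - 2t + 24) + (-4t**2 + 8t + 32)
  t**3 - 5t**2 - 2t + 24 = (-(1/4)t + 3/4)(-4t**2 + 8t + 32) + (0)
Last nonzero remainder: -4t**2 + 8t + 32. Dividing through by -4 gives the monic gcd t**2 - 2t - 8.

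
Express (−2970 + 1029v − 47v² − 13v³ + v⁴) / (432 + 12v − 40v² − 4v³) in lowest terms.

(330 − 151v + 22v² − v³)/(−48 + 4v + 4v²)

Apply the Euclidean algorithm:
  v⁴ − 13v³ − 47v² + 1029v − 2970 = (−(1/4)v + 23/4)(−4v³ − 40v² + 12v + 432) + (186v² + 1068v − 5454)
  −4v³ − 40v² + 12v + 432 = (−(2/93)v − 88/961)(186v² + 1068v − 5454) + (−(7200/961)v − 64800/961)
  186v² + 1068v − 5454 = (−(29791/1200)v + 97061/1200)(−(7200/961)v − 64800/961) + (0)
Last nonzero remainder: −(7200/961)v − 64800/961. Dividing through by −7200/961 gives the monic gcd v + 9.
Cancel v + 9 from numerator and denominator to get the reduced form.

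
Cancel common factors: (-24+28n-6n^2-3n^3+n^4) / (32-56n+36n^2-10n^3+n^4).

(3+n)/(-4+n)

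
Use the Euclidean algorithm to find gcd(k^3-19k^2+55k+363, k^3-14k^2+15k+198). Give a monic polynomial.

k^2-8k-33

By polynomial division,
  k^3-19k^2+55k+363 = (k^3-14k^2+15k+198) + (-5k^2+40k+165)
  k^3-14k^2+15k+198 = (-(1/5)k+6/5)(-5k^2+40k+165) + (0)
Last nonzero remainder: -5k^2+40k+165. Dividing through by -5 gives the monic gcd k^2-8k-33.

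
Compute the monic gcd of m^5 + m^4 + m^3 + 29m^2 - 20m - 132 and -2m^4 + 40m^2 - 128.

m^2 - 4

Apply the Euclidean algorithm:
  m^5 + m^4 + m^3 + 29m^2 - 20m - 132 = (-(1/2)m - 1/2)(-2m^4 + 40m^2 - 128) + (21m^3 + 49m^2 - 84m - 196)
  -2m^4 + 40m^2 - 128 = (-(2/21)m + 2/9)(21m^3 + 49m^2 - 84m - 196) + ((190/9)m^2 - 760/9)
  21m^3 + 49m^2 - 84m - 196 = ((189/190)m + 441/190)((190/9)m^2 - 760/9) + (0)
Last nonzero remainder: (190/9)m^2 - 760/9. Dividing through by 190/9 gives the monic gcd m^2 - 4.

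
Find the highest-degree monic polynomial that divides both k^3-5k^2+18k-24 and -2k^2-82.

1

Repeated division with remainder:
  k^3-5k^2+18k-24 = (-(1/2)k+5/2)(-2k^2-82) + (-23k+181)
  -2k^2-82 = ((2/23)k+362/529)(-23k+181) + (-108900/529)
  -23k+181 = ((12167/108900)k-95749/108900)(-108900/529) + (0)
The last nonzero remainder is the constant -108900/529, so the polynomials are coprime and gcd = 1.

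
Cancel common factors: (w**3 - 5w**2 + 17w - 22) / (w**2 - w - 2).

(w**2 - 3w + 11)/(w + 1)

Euclidean algorithm in ℚ[w]:
  w**3 - 5w**2 + 17w - 22 = (w - 4)(w**2 - w - 2) + (15w - 30)
  w**2 - w - 2 = ((1/15)w + 1/15)(15w - 30) + (0)
Last nonzero remainder: 15w - 30. Dividing through by 15 gives the monic gcd w - 2.
Cancel w - 2 from numerator and denominator to get the reduced form.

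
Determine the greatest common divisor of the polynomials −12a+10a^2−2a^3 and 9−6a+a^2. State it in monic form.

−3+a

Euclidean algorithm in ℚ[a]:
  −2a^3+10a^2−12a = (−2a−2)(a^2−6a+9) + (−6a+18)
  a^2−6a+9 = (−(1/6)a+1/2)(−6a+18) + (0)
Last nonzero remainder: −6a+18. Dividing through by −6 gives the monic gcd a−3.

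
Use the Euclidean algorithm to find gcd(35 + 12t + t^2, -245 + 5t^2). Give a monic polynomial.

7 + t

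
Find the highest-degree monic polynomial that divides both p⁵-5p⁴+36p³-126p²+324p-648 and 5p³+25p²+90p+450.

Euclidean algorithm in ℚ[p]:
  p⁵-5p⁴+36p³-126p²+324p-648 = ((1/5)p²-2p+68/5)(5p³+25p²+90p+450) + (-376p²-6768)
  5p³+25p²+90p+450 = (-(5/376)p-25/376)(-376p²-6768) + (0)
Last nonzero remainder: -376p²-6768. Dividing through by -376 gives the monic gcd p²+18.

p²+18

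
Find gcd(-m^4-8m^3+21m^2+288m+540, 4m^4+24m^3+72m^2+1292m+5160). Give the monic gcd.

m^2+11m+30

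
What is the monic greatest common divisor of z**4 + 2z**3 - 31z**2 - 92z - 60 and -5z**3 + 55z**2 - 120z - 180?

z**2 - 5z - 6

Repeated division with remainder:
  z**4 + 2z**3 - 31z**2 - 92z - 60 = (-(1/5)z - 13/5)(-5z**3 + 55z**2 - 120z - 180) + (88z**2 - 440z - 528)
  -5z**3 + 55z**2 - 120z - 180 = (-(5/88)z + 15/44)(88z**2 - 440z - 528) + (0)
Last nonzero remainder: 88z**2 - 440z - 528. Dividing through by 88 gives the monic gcd z**2 - 5z - 6.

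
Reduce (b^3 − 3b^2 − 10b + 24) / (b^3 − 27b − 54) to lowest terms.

By polynomial division,
  b^3 − 3b^2 − 10b + 24 = (b^3 − 27b − 54) + (−3b^2 + 17b + 78)
  b^3 − 27b − 54 = (−(1/3)b − 17/9)(−3b^2 + 17b + 78) + ((280/9)b + 280/3)
  −3b^2 + 17b + 78 = (−(27/280)b + 117/140)((280/9)b + 280/3) + (0)
Last nonzero remainder: (280/9)b + 280/3. Dividing through by 280/9 gives the monic gcd b + 3.
Cancel b + 3 from numerator and denominator to get the reduced form.

(b^2 − 6b + 8)/(b^2 − 3b − 18)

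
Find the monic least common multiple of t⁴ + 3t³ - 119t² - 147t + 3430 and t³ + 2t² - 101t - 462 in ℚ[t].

Repeated division with remainder:
  t⁴ + 3t³ - 119t² - 147t + 3430 = (t + 1)(t³ + 2t² - 101t - 462) + (-20t² + 416t + 3892)
  t³ + 2t² - 101t - 462 = (-(1/20)t - 57/50)(-20t² + 416t + 3892) + ((14196/25)t + 99372/25)
  -20t² + 416t + 3892 = (-(125/3549)t + 3475/3549)((14196/25)t + 99372/25) + (0)
Last nonzero remainder: (14196/25)t + 99372/25. Dividing through by 14196/25 gives the monic gcd t + 7.
Then lcm(f, g) = f·g / gcd(f, g); expanding and making the result monic gives the answer.

t⁶ - 2t⁵ - 200t⁴ + 250t³ + 12019t² - 7448t - 226380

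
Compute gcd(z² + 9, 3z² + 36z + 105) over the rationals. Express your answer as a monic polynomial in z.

By polynomial division,
  z² + 9 = (1/3)(3z² + 36z + 105) + (−12z − 26)
  3z² + 36z + 105 = (−(1/4)z − 59/24)(−12z − 26) + (493/12)
  −12z − 26 = (−(144/493)z − 312/493)(493/12) + (0)
The last nonzero remainder is the constant 493/12, so the polynomials are coprime and gcd = 1.

1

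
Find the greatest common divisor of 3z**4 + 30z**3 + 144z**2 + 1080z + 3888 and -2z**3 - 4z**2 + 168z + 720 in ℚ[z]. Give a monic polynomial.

By polynomial division,
  3z**4 + 30z**3 + 144z**2 + 1080z + 3888 = (-(3/2)z - 12)(-2z**3 - 4z**2 + 168z + 720) + (348z**2 + 4176z + 12528)
  -2z**3 - 4z**2 + 168z + 720 = (-(1/174)z + 5/87)(348z**2 + 4176z + 12528) + (0)
Last nonzero remainder: 348z**2 + 4176z + 12528. Dividing through by 348 gives the monic gcd z**2 + 12z + 36.

z**2 + 12z + 36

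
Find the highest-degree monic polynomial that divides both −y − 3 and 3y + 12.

By polynomial division,
  −y − 3 = (−1/3)(3y + 12) + (1)
  3y + 12 = (3y + 12)(1) + (0)
The last nonzero remainder is the constant 1, so the polynomials are coprime and gcd = 1.

1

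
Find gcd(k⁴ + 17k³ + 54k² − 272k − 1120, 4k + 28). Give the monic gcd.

k + 7

Euclidean algorithm in ℚ[k]:
  k⁴ + 17k³ + 54k² − 272k − 1120 = ((1/4)k³ + (5/2)k² − 4k − 40)(4k + 28) + (0)
Last nonzero remainder: 4k + 28. Dividing through by 4 gives the monic gcd k + 7.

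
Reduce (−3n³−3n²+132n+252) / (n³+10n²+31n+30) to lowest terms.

(−3n²+3n+126)/(n²+8n+15)

Apply the Euclidean algorithm:
  −3n³−3n²+132n+252 = (−3)(n³+10n²+31n+30) + (27n²+225n+342)
  n³+10n²+31n+30 = ((1/27)n+5/81)(27n²+225n+342) + ((40/9)n+80/9)
  27n²+225n+342 = ((243/40)n+1539/40)((40/9)n+80/9) + (0)
Last nonzero remainder: (40/9)n+80/9. Dividing through by 40/9 gives the monic gcd n+2.
Cancel n+2 from numerator and denominator to get the reduced form.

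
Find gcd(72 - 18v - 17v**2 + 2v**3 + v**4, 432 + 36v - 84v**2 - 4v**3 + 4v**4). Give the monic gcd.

Euclidean algorithm in ℚ[v]:
  v**4 + 2v**3 - 17v**2 - 18v + 72 = (1/4)(4v**4 - 4v**3 - 84v**2 + 36v + 432) + (3v**3 + 4v**2 - 27v - 36)
  4v**4 - 4v**3 - 84v**2 + 36v + 432 = ((4/3)v - 28/9)(3v**3 + 4v**2 - 27v - 36) + (-(320/9)v**2 + 320)
  3v**3 + 4v**2 - 27v - 36 = (-(27/320)v - 9/80)(-(320/9)v**2 + 320) + (0)
Last nonzero remainder: -(320/9)v**2 + 320. Dividing through by -320/9 gives the monic gcd v**2 - 9.

-9 + v**2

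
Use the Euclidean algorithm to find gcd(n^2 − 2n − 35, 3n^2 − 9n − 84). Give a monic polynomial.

n − 7

Apply the Euclidean algorithm:
  n^2 − 2n − 35 = (1/3)(3n^2 − 9n − 84) + (n − 7)
  3n^2 − 9n − 84 = (3n + 12)(n − 7) + (0)
The last nonzero remainder n − 7 is already monic.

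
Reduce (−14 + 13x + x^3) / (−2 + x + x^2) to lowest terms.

(14 + x + x^2)/(2 + x)

Euclidean algorithm in ℚ[x]:
  x^3 + 13x − 14 = (x − 1)(x^2 + x − 2) + (16x − 16)
  x^2 + x − 2 = ((1/16)x + 1/8)(16x − 16) + (0)
Last nonzero remainder: 16x − 16. Dividing through by 16 gives the monic gcd x − 1.
Cancel x − 1 from numerator and denominator to get the reduced form.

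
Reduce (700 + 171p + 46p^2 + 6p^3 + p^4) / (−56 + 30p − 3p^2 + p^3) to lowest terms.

(25 + 7p + p^2)/(−2 + p)

Repeated division with remainder:
  p^4 + 6p^3 + 46p^2 + 171p + 700 = (p + 9)(p^3 − 3p^2 + 30p − 56) + (43p^2 − 43p + 1204)
  p^3 − 3p^2 + 30p − 56 = ((1/43)p − 2/43)(43p^2 − 43p + 1204) + (0)
Last nonzero remainder: 43p^2 − 43p + 1204. Dividing through by 43 gives the monic gcd p^2 − p + 28.
Cancel p^2 − p + 28 from numerator and denominator to get the reduced form.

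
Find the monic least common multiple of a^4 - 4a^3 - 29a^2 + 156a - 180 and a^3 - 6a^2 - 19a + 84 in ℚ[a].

a^6 - 7a^5 - 45a^4 + 355a^3 + 164a^2 - 3828a + 5040

Repeated division with remainder:
  a^4 - 4a^3 - 29a^2 + 156a - 180 = (a + 2)(a^3 - 6a^2 - 19a + 84) + (2a^2 + 110a - 348)
  a^3 - 6a^2 - 19a + 84 = ((1/2)a - 61/2)(2a^2 + 110a - 348) + (3510a - 10530)
  2a^2 + 110a - 348 = ((1/1755)a + 58/1755)(3510a - 10530) + (0)
Last nonzero remainder: 3510a - 10530. Dividing through by 3510 gives the monic gcd a - 3.
Then lcm(f, g) = f·g / gcd(f, g); expanding and making the result monic gives the answer.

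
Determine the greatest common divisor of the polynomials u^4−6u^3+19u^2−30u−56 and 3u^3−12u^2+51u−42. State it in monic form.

u^2−3u+14

Euclidean algorithm in ℚ[u]:
  u^4−6u^3+19u^2−30u−56 = ((1/3)u−2/3)(3u^3−12u^2+51u−42) + (−6u^2+18u−84)
  3u^3−12u^2+51u−42 = (−(1/2)u+1/2)(−6u^2+18u−84) + (0)
Last nonzero remainder: −6u^2+18u−84. Dividing through by −6 gives the monic gcd u^2−3u+14.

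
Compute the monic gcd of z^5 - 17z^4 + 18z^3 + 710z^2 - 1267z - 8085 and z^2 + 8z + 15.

z^2 + 8z + 15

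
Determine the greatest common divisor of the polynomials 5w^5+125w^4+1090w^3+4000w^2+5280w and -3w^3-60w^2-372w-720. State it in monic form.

Repeated division with remainder:
  5w^5+125w^4+1090w^3+4000w^2+5280w = (-(5/3)w^2-(25/3)w+10)(-3w^3-60w^2-372w-720) + (300w^2+3000w+7200)
  -3w^3-60w^2-372w-720 = (-(1/100)w-1/10)(300w^2+3000w+7200) + (0)
Last nonzero remainder: 300w^2+3000w+7200. Dividing through by 300 gives the monic gcd w^2+10w+24.

w^2+10w+24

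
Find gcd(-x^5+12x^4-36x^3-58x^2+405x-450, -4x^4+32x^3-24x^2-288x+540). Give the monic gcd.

By polynomial division,
  -x^5+12x^4-36x^3-58x^2+405x-450 = ((1/4)x-1)(-4x^4+32x^3-24x^2-288x+540) + (2x^3-10x^2-18x+90)
  -4x^4+32x^3-24x^2-288x+540 = (-2x+6)(2x^3-10x^2-18x+90) + (0)
Last nonzero remainder: 2x^3-10x^2-18x+90. Dividing through by 2 gives the monic gcd x^3-5x^2-9x+45.

x^3-5x^2-9x+45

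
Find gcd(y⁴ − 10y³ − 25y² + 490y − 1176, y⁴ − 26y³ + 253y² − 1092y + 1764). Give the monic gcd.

y² − 13y + 42

Euclidean algorithm in ℚ[y]:
  y⁴ − 10y³ − 25y² + 490y − 1176 = (y⁴ − 26y³ + 253y² − 1092y + 1764) + (16y³ − 278y² + 1582y − 2940)
  y⁴ − 26y³ + 253y² − 1092y + 1764 = ((1/16)y − 69/128)(16y³ − 278y² + 1582y − 2940) + ((273/64)y² − (3549/64)y + 5733/32)
  16y³ − 278y² + 1582y − 2940 = ((1024/273)y − 640/39)((273/64)y² − (3549/64)y + 5733/32) + (0)
Last nonzero remainder: (273/64)y² − (3549/64)y + 5733/32. Dividing through by 273/64 gives the monic gcd y² − 13y + 42.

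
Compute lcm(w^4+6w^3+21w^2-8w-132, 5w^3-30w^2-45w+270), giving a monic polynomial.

w^6-3w^5-15w^4-89w^3+318w^2+1044w-2376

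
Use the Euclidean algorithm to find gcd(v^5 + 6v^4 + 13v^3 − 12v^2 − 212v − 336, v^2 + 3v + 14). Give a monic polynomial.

v^2 + 3v + 14

By polynomial division,
  v^5 + 6v^4 + 13v^3 − 12v^2 − 212v − 336 = (v^3 + 3v^2 − 10v − 24)(v^2 + 3v + 14) + (0)
The last nonzero remainder v^2 + 3v + 14 is already monic.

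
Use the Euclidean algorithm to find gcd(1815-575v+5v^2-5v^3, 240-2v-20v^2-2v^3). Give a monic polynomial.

By polynomial division,
  -5v^3+5v^2-575v+1815 = (5/2)(-2v^3-20v^2-2v+240) + (55v^2-570v+1215)
  -2v^3-20v^2-2v+240 = (-(2/55)v-448/605)(55v^2-570v+1215) + (-(45968/121)v+137904/121)
  55v^2-570v+1215 = (-(6655/45968)v+49005/45968)(-(45968/121)v+137904/121) + (0)
Last nonzero remainder: -(45968/121)v+137904/121. Dividing through by -45968/121 gives the monic gcd v-3.

-3+v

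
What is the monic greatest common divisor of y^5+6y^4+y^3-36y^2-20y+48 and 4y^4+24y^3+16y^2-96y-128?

y^3+4y^2-4y-16

By polynomial division,
  y^5+6y^4+y^3-36y^2-20y+48 = ((1/4)y)(4y^4+24y^3+16y^2-96y-128) + (-3y^3-12y^2+12y+48)
  4y^4+24y^3+16y^2-96y-128 = (-(4/3)y-8/3)(-3y^3-12y^2+12y+48) + (0)
Last nonzero remainder: -3y^3-12y^2+12y+48. Dividing through by -3 gives the monic gcd y^3+4y^2-4y-16.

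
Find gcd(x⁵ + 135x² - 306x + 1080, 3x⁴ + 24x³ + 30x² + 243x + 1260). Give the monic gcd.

x² - 3x + 15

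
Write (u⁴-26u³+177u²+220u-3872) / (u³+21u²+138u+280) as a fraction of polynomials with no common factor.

Apply the Euclidean algorithm:
  u⁴-26u³+177u²+220u-3872 = (u-47)(u³+21u²+138u+280) + (1026u²+6426u+9288)
  u³+21u²+138u+280 = ((1/1026)u+140/9747)(1026u²+6426u+9288) + ((13230/361)u+52920/361)
  1026u²+6426u+9288 = ((6859/245)u+15523/245)((13230/361)u+52920/361) + (0)
Last nonzero remainder: (13230/361)u+52920/361. Dividing through by 13230/361 gives the monic gcd u+4.
Cancel u+4 from numerator and denominator to get the reduced form.

(u³-30u²+297u-968)/(u²+17u+70)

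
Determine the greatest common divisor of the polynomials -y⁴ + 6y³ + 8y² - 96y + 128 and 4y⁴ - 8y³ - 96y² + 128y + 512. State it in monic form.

Apply the Euclidean algorithm:
  -y⁴ + 6y³ + 8y² - 96y + 128 = (-1/4)(4y⁴ - 8y³ - 96y² + 128y + 512) + (4y³ - 16y² - 64y + 256)
  4y⁴ - 8y³ - 96y² + 128y + 512 = (y + 2)(4y³ - 16y² - 64y + 256) + (0)
Last nonzero remainder: 4y³ - 16y² - 64y + 256. Dividing through by 4 gives the monic gcd y³ - 4y² - 16y + 64.

y³ - 4y² - 16y + 64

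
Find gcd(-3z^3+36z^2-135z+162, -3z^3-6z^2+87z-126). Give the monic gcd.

Repeated division with remainder:
  -3z^3+36z^2-135z+162 = (-3z^3-6z^2+87z-126) + (42z^2-222z+288)
  -3z^3-6z^2+87z-126 = (-(1/14)z-51/98)(42z^2-222z+288) + (-(390/49)z+1170/49)
  42z^2-222z+288 = (-(343/65)z+784/65)(-(390/49)z+1170/49) + (0)
Last nonzero remainder: -(390/49)z+1170/49. Dividing through by -390/49 gives the monic gcd z-3.

z-3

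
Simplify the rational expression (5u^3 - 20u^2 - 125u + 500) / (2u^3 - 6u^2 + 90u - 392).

(5u^2 - 125)/(2u^2 + 2u + 98)

By polynomial division,
  5u^3 - 20u^2 - 125u + 500 = (5/2)(2u^3 - 6u^2 + 90u - 392) + (-5u^2 - 350u + 1480)
  2u^3 - 6u^2 + 90u - 392 = (-(2/5)u + 146/5)(-5u^2 - 350u + 1480) + (10902u - 43608)
  -5u^2 - 350u + 1480 = (-(5/10902)u - 185/5451)(10902u - 43608) + (0)
Last nonzero remainder: 10902u - 43608. Dividing through by 10902 gives the monic gcd u - 4.
Cancel u - 4 from numerator and denominator to get the reduced form.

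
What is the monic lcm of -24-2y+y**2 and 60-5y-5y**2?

72-18y-5y**2+y**3

Apply the Euclidean algorithm:
  y**2-2y-24 = (-1/5)(-5y**2-5y+60) + (-3y-12)
  -5y**2-5y+60 = ((5/3)y-5)(-3y-12) + (0)
Last nonzero remainder: -3y-12. Dividing through by -3 gives the monic gcd y+4.
Then lcm(f, g) = f·g / gcd(f, g); expanding and making the result monic gives the answer.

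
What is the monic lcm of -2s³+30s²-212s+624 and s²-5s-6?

Apply the Euclidean algorithm:
  -2s³+30s²-212s+624 = (-2s+20)(s²-5s-6) + (-124s+744)
  s²-5s-6 = (-(1/124)s-1/124)(-124s+744) + (0)
Last nonzero remainder: -124s+744. Dividing through by -124 gives the monic gcd s-6.
Then lcm(f, g) = f·g / gcd(f, g); expanding and making the result monic gives the answer.

s⁴-14s³+91s²-206s-312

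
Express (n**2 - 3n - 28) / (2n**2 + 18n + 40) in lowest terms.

By polynomial division,
  n**2 - 3n - 28 = (1/2)(2n**2 + 18n + 40) + (-12n - 48)
  2n**2 + 18n + 40 = (-(1/6)n - 5/6)(-12n - 48) + (0)
Last nonzero remainder: -12n - 48. Dividing through by -12 gives the monic gcd n + 4.
Cancel n + 4 from numerator and denominator to get the reduced form.

(n - 7)/(2n + 10)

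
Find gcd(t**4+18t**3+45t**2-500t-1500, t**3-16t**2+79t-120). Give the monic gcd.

Repeated division with remainder:
  t**4+18t**3+45t**2-500t-1500 = (t+34)(t**3-16t**2+79t-120) + (510t**2-3066t+2580)
  t**3-16t**2+79t-120 = ((1/510)t-283/14450)(510t**2-3066t+2580) + ((100386/7225)t-100386/1445)
  510t**2-3066t+2580 = ((614125/16731)t-621350/16731)((100386/7225)t-100386/1445) + (0)
Last nonzero remainder: (100386/7225)t-100386/1445. Dividing through by 100386/7225 gives the monic gcd t-5.

t-5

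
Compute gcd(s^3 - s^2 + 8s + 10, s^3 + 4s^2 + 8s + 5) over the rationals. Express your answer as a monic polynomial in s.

s + 1

Euclidean algorithm in ℚ[s]:
  s^3 - s^2 + 8s + 10 = (s^3 + 4s^2 + 8s + 5) + (-5s^2 + 5)
  s^3 + 4s^2 + 8s + 5 = (-(1/5)s - 4/5)(-5s^2 + 5) + (9s + 9)
  -5s^2 + 5 = (-(5/9)s + 5/9)(9s + 9) + (0)
Last nonzero remainder: 9s + 9. Dividing through by 9 gives the monic gcd s + 1.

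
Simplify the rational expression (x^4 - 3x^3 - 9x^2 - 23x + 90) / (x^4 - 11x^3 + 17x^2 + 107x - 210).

Euclidean algorithm in ℚ[x]:
  x^4 - 3x^3 - 9x^2 - 23x + 90 = (x^4 - 11x^3 + 17x^2 + 107x - 210) + (8x^3 - 26x^2 - 130x + 300)
  x^4 - 11x^3 + 17x^2 + 107x - 210 = ((1/8)x - 31/32)(8x^3 - 26x^2 - 130x + 300) + ((129/16)x^2 - (903/16)x + 645/8)
  8x^3 - 26x^2 - 130x + 300 = ((128/129)x + 160/43)((129/16)x^2 - (903/16)x + 645/8) + (0)
Last nonzero remainder: (129/16)x^2 - (903/16)x + 645/8. Dividing through by 129/16 gives the monic gcd x^2 - 7x + 10.
Cancel x^2 - 7x + 10 from numerator and denominator to get the reduced form.

(x^2 + 4x + 9)/(x^2 - 4x - 21)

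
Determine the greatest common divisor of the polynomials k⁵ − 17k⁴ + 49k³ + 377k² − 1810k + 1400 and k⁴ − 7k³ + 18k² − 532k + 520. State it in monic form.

k² − 11k + 10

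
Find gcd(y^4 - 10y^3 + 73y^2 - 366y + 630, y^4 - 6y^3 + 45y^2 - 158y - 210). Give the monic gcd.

Apply the Euclidean algorithm:
  y^4 - 10y^3 + 73y^2 - 366y + 630 = (y^4 - 6y^3 + 45y^2 - 158y - 210) + (-4y^3 + 28y^2 - 208y + 840)
  y^4 - 6y^3 + 45y^2 - 158y - 210 = (-(1/4)y - 1/4)(-4y^3 + 28y^2 - 208y + 840) + (0)
Last nonzero remainder: -4y^3 + 28y^2 - 208y + 840. Dividing through by -4 gives the monic gcd y^3 - 7y^2 + 52y - 210.

y^3 - 7y^2 + 52y - 210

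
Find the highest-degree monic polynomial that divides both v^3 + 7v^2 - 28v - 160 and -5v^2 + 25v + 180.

v + 4

Repeated division with remainder:
  v^3 + 7v^2 - 28v - 160 = (-(1/5)v - 12/5)(-5v^2 + 25v + 180) + (68v + 272)
  -5v^2 + 25v + 180 = (-(5/68)v + 45/68)(68v + 272) + (0)
Last nonzero remainder: 68v + 272. Dividing through by 68 gives the monic gcd v + 4.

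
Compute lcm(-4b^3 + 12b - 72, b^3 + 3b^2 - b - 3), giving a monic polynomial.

Repeated division with remainder:
  -4b^3 + 12b - 72 = (-4)(b^3 + 3b^2 - b - 3) + (12b^2 + 8b - 84)
  b^3 + 3b^2 - b - 3 = ((1/12)b + 7/36)(12b^2 + 8b - 84) + ((40/9)b + 40/3)
  12b^2 + 8b - 84 = ((27/10)b - 63/10)((40/9)b + 40/3) + (0)
Last nonzero remainder: (40/9)b + 40/3. Dividing through by 40/9 gives the monic gcd b + 3.
Then lcm(f, g) = f·g / gcd(f, g); expanding and making the result monic gives the answer.

b^5 - 4b^3 + 18b^2 + 3b - 18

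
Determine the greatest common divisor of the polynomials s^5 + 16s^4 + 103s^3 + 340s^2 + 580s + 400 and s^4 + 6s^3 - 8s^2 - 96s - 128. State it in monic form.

s^2 + 6s + 8

Euclidean algorithm in ℚ[s]:
  s^5 + 16s^4 + 103s^3 + 340s^2 + 580s + 400 = (s + 10)(s^4 + 6s^3 - 8s^2 - 96s - 128) + (51s^3 + 516s^2 + 1668s + 1680)
  s^4 + 6s^3 - 8s^2 - 96s - 128 = ((1/51)s - 70/867)(51s^3 + 516s^2 + 1668s + 1680) + ((276/289)s^2 + (1656/289)s + 2208/289)
  51s^3 + 516s^2 + 1668s + 1680 = ((4913/92)s + 10115/46)((276/289)s^2 + (1656/289)s + 2208/289) + (0)
Last nonzero remainder: (276/289)s^2 + (1656/289)s + 2208/289. Dividing through by 276/289 gives the monic gcd s^2 + 6s + 8.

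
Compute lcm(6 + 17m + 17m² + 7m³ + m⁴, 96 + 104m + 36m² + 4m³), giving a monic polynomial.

24 + 74m + 85m² + 45m³ + 11m⁴ + m⁵

Euclidean algorithm in ℚ[m]:
  m⁴ + 7m³ + 17m² + 17m + 6 = ((1/4)m - 1/2)(4m³ + 36m² + 104m + 96) + (9m² + 45m + 54)
  4m³ + 36m² + 104m + 96 = ((4/9)m + 16/9)(9m² + 45m + 54) + (0)
Last nonzero remainder: 9m² + 45m + 54. Dividing through by 9 gives the monic gcd m² + 5m + 6.
Then lcm(f, g) = f·g / gcd(f, g); expanding and making the result monic gives the answer.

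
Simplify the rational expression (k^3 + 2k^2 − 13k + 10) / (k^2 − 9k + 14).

(k^2 + 4k − 5)/(k − 7)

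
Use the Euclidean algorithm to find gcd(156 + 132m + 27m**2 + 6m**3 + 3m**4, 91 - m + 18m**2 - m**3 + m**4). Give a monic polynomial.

Euclidean algorithm in ℚ[m]:
  3m**4 + 6m**3 + 27m**2 + 132m + 156 = (3)(m**4 - m**3 + 18m**2 - m + 91) + (9m**3 - 27m**2 + 135m - 117)
  m**4 - m**3 + 18m**2 - m + 91 = ((1/9)m + 2/9)(9m**3 - 27m**2 + 135m - 117) + (9m**2 - 18m + 117)
  9m**3 - 27m**2 + 135m - 117 = (m - 1)(9m**2 - 18m + 117) + (0)
Last nonzero remainder: 9m**2 - 18m + 117. Dividing through by 9 gives the monic gcd m**2 - 2m + 13.

13 - 2m + m**2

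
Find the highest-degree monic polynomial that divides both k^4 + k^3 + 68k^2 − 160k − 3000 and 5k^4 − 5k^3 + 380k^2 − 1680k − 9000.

k^3 − 4k^2 + 88k − 600

Euclidean algorithm in ℚ[k]:
  k^4 + k^3 + 68k^2 − 160k − 3000 = (1/5)(5k^4 − 5k^3 + 380k^2 − 1680k − 9000) + (2k^3 − 8k^2 + 176k − 1200)
  5k^4 − 5k^3 + 380k^2 − 1680k − 9000 = ((5/2)k + 15/2)(2k^3 − 8k^2 + 176k − 1200) + (0)
Last nonzero remainder: 2k^3 − 8k^2 + 176k − 1200. Dividing through by 2 gives the monic gcd k^3 − 4k^2 + 88k − 600.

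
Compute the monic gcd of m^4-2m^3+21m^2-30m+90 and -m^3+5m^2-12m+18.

m^2-2m+6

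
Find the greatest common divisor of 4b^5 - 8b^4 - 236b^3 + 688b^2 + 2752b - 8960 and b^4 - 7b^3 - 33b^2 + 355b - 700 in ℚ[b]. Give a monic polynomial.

By polynomial division,
  4b^5 - 8b^4 - 236b^3 + 688b^2 + 2752b - 8960 = (4b + 20)(b^4 - 7b^3 - 33b^2 + 355b - 700) + (36b^3 - 72b^2 - 1548b + 5040)
  b^4 - 7b^3 - 33b^2 + 355b - 700 = ((1/36)b - 5/36)(36b^3 - 72b^2 - 1548b + 5040) + (0)
Last nonzero remainder: 36b^3 - 72b^2 - 1548b + 5040. Dividing through by 36 gives the monic gcd b^3 - 2b^2 - 43b + 140.

b^3 - 2b^2 - 43b + 140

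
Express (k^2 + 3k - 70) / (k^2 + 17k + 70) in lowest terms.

By polynomial division,
  k^2 + 3k - 70 = (k^2 + 17k + 70) + (-14k - 140)
  k^2 + 17k + 70 = (-(1/14)k - 1/2)(-14k - 140) + (0)
Last nonzero remainder: -14k - 140. Dividing through by -14 gives the monic gcd k + 10.
Cancel k + 10 from numerator and denominator to get the reduced form.

(k - 7)/(k + 7)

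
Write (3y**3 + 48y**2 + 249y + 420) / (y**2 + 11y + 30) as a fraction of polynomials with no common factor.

(3y**2 + 33y + 84)/(y + 6)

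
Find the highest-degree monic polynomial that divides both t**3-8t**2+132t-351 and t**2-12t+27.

By polynomial division,
  t**3-8t**2+132t-351 = (t+4)(t**2-12t+27) + (153t-459)
  t**2-12t+27 = ((1/153)t-1/17)(153t-459) + (0)
Last nonzero remainder: 153t-459. Dividing through by 153 gives the monic gcd t-3.

t-3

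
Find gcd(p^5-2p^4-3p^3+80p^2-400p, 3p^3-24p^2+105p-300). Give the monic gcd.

p^2-3p+20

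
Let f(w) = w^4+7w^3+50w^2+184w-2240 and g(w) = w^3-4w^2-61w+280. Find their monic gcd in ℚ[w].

w+8

Apply the Euclidean algorithm:
  w^4+7w^3+50w^2+184w-2240 = (w+11)(w^3-4w^2-61w+280) + (155w^2+575w-5320)
  w^3-4w^2-61w+280 = ((1/155)w-239/4805)(155w^2+575w-5320) + ((1848/961)w+14784/961)
  155w^2+575w-5320 = ((148955/1848)w-91295/264)((1848/961)w+14784/961) + (0)
Last nonzero remainder: (1848/961)w+14784/961. Dividing through by 1848/961 gives the monic gcd w+8.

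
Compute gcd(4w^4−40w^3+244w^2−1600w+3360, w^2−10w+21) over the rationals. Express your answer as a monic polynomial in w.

w^2−10w+21

Repeated division with remainder:
  4w^4−40w^3+244w^2−1600w+3360 = (4w^2+160)(w^2−10w+21) + (0)
The last nonzero remainder w^2−10w+21 is already monic.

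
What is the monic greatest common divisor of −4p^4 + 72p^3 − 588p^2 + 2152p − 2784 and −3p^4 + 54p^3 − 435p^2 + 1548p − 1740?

Repeated division with remainder:
  −4p^4 + 72p^3 − 588p^2 + 2152p − 2784 = (4/3)(−3p^4 + 54p^3 − 435p^2 + 1548p − 1740) + (−8p^2 + 88p − 464)
  −3p^4 + 54p^3 − 435p^2 + 1548p − 1740 = ((3/8)p^2 − (21/8)p + 15/4)(−8p^2 + 88p − 464) + (0)
Last nonzero remainder: −8p^2 + 88p − 464. Dividing through by −8 gives the monic gcd p^2 − 11p + 58.

p^2 − 11p + 58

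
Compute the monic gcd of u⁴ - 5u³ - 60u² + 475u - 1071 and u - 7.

u - 7

Apply the Euclidean algorithm:
  u⁴ - 5u³ - 60u² + 475u - 1071 = (u³ + 2u² - 46u + 153)(u - 7) + (0)
The last nonzero remainder u - 7 is already monic.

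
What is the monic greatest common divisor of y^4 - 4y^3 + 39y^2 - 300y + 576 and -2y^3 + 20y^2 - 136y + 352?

Euclidean algorithm in ℚ[y]:
  y^4 - 4y^3 + 39y^2 - 300y + 576 = (-(1/2)y - 3)(-2y^3 + 20y^2 - 136y + 352) + (31y^2 - 532y + 1632)
  -2y^3 + 20y^2 - 136y + 352 = (-(2/31)y - 444/961)(31y^2 - 532y + 1632) + (-(265720/961)y + 1062880/961)
  31y^2 - 532y + 1632 = (-(29791/265720)y + 49011/33215)(-(265720/961)y + 1062880/961) + (0)
Last nonzero remainder: -(265720/961)y + 1062880/961. Dividing through by -265720/961 gives the monic gcd y - 4.

y - 4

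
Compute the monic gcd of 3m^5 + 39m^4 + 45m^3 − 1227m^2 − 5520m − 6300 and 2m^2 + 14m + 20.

m^2 + 7m + 10

Repeated division with remainder:
  3m^5 + 39m^4 + 45m^3 − 1227m^2 − 5520m − 6300 = ((3/2)m^3 + 9m^2 − (111/2)m − 315)(2m^2 + 14m + 20) + (0)
Last nonzero remainder: 2m^2 + 14m + 20. Dividing through by 2 gives the monic gcd m^2 + 7m + 10.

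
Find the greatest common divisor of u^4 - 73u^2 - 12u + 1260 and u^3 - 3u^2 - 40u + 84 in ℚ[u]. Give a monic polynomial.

u^2 - u - 42

Apply the Euclidean algorithm:
  u^4 - 73u^2 - 12u + 1260 = (u + 3)(u^3 - 3u^2 - 40u + 84) + (-24u^2 + 24u + 1008)
  u^3 - 3u^2 - 40u + 84 = (-(1/24)u + 1/12)(-24u^2 + 24u + 1008) + (0)
Last nonzero remainder: -24u^2 + 24u + 1008. Dividing through by -24 gives the monic gcd u^2 - u - 42.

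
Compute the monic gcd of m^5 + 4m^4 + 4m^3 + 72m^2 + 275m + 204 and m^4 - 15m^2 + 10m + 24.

Repeated division with remainder:
  m^5 + 4m^4 + 4m^3 + 72m^2 + 275m + 204 = (m + 4)(m^4 - 15m^2 + 10m + 24) + (19m^3 + 122m^2 + 211m + 108)
  m^4 - 15m^2 + 10m + 24 = ((1/19)m - 122/361)(19m^3 + 122m^2 + 211m + 108) + ((5460/361)m^2 + (27300/361)m + 21840/361)
  19m^3 + 122m^2 + 211m + 108 = ((6859/5460)m + 3249/1820)((5460/361)m^2 + (27300/361)m + 21840/361) + (0)
Last nonzero remainder: (5460/361)m^2 + (27300/361)m + 21840/361. Dividing through by 5460/361 gives the monic gcd m^2 + 5m + 4.

m^2 + 5m + 4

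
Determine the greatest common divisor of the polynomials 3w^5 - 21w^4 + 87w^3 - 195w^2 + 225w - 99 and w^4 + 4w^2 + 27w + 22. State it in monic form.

w^2 - 3w + 11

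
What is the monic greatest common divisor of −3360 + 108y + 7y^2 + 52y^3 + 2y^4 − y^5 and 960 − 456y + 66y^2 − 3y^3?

Euclidean algorithm in ℚ[y]:
  −y^5 + 2y^4 + 52y^3 + 7y^2 + 108y − 3360 = ((1/3)y^2 + (20/3)y + 236/3)(−3y^3 + 66y^2 − 456y + 960) + (−2465y^2 + 29580y − 78880)
  −3y^3 + 66y^2 − 456y + 960 = ((3/2465)y − 6/493)(−2465y^2 + 29580y − 78880) + (0)
Last nonzero remainder: −2465y^2 + 29580y − 78880. Dividing through by −2465 gives the monic gcd y^2 − 12y + 32.

32 − 12y + y^2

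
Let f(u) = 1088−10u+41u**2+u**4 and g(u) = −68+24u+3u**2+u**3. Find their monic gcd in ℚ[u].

By polynomial division,
  u**4+41u**2−10u+1088 = (u−3)(u**3+3u**2+24u−68) + (26u**2+130u+884)
  u**3+3u**2+24u−68 = ((1/26)u−1/13)(26u**2+130u+884) + (0)
Last nonzero remainder: 26u**2+130u+884. Dividing through by 26 gives the monic gcd u**2+5u+34.

34+5u+u**2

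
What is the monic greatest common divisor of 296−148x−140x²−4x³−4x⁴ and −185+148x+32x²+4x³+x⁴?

−37+37x−x²+x³

By polynomial division,
  −4x⁴−4x³−140x²−148x+296 = (−4)(x⁴+4x³+32x²+148x−185) + (12x³−12x²+444x−444)
  x⁴+4x³+32x²+148x−185 = ((1/12)x+5/12)(12x³−12x²+444x−444) + (0)
Last nonzero remainder: 12x³−12x²+444x−444. Dividing through by 12 gives the monic gcd x³−x²+37x−37.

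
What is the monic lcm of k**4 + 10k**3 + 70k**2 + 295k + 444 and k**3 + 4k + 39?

Repeated division with remainder:
  k**4 + 10k**3 + 70k**2 + 295k + 444 = (k + 10)(k**3 + 4k + 39) + (66k**2 + 216k + 54)
  k**3 + 4k + 39 = ((1/66)k - 6/121)(66k**2 + 216k + 54) + ((1681/121)k + 5043/121)
  66k**2 + 216k + 54 = ((7986/1681)k + 2178/1681)((1681/121)k + 5043/121) + (0)
Last nonzero remainder: (1681/121)k + 5043/121. Dividing through by 1681/121 gives the monic gcd k + 3.
Then lcm(f, g) = f·g / gcd(f, g); expanding and making the result monic gives the answer.

k**6 + 7k**5 + 53k**4 + 215k**3 + 469k**2 + 2503k + 5772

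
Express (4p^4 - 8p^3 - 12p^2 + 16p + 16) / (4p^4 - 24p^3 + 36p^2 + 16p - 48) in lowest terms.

(p + 1)/(p - 3)

Apply the Euclidean algorithm:
  4p^4 - 8p^3 - 12p^2 + 16p + 16 = (4p^4 - 24p^3 + 36p^2 + 16p - 48) + (16p^3 - 48p^2 + 64)
  4p^4 - 24p^3 + 36p^2 + 16p - 48 = ((1/4)p - 3/4)(16p^3 - 48p^2 + 64) + (0)
Last nonzero remainder: 16p^3 - 48p^2 + 64. Dividing through by 16 gives the monic gcd p^3 - 3p^2 + 4.
Cancel p^3 - 3p^2 + 4 from numerator and denominator to get the reduced form.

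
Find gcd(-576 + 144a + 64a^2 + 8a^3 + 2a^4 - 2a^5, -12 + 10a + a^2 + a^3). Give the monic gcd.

Apply the Euclidean algorithm:
  -2a^5 + 2a^4 + 8a^3 + 64a^2 + 144a - 576 = (-2a^2 + 4a + 24)(a^3 + a^2 + 10a - 12) + (-24a^2 - 48a - 288)
  a^3 + a^2 + 10a - 12 = (-(1/24)a + 1/24)(-24a^2 - 48a - 288) + (0)
Last nonzero remainder: -24a^2 - 48a - 288. Dividing through by -24 gives the monic gcd a^2 + 2a + 12.

12 + 2a + a^2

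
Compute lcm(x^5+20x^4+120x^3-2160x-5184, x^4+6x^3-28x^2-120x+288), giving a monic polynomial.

By polynomial division,
  x^5+20x^4+120x^3-2160x-5184 = (x+14)(x^4+6x^3-28x^2-120x+288) + (64x^3+512x^2-768x-9216)
  x^4+6x^3-28x^2-120x+288 = ((1/64)x-1/32)(64x^3+512x^2-768x-9216) + (0)
Last nonzero remainder: 64x^3+512x^2-768x-9216. Dividing through by 64 gives the monic gcd x^3+8x^2-12x-144.
Then lcm(f, g) = f·g / gcd(f, g); expanding and making the result monic gives the answer.

x^6+18x^5+80x^4-240x^3-2160x^2-864x+10368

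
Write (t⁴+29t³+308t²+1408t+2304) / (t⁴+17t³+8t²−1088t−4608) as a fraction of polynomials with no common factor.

(t+4)/(t−8)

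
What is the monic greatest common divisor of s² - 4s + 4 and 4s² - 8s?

s - 2

Repeated division with remainder:
  s² - 4s + 4 = (1/4)(4s² - 8s) + (-2s + 4)
  4s² - 8s = (-2s)(-2s + 4) + (0)
Last nonzero remainder: -2s + 4. Dividing through by -2 gives the monic gcd s - 2.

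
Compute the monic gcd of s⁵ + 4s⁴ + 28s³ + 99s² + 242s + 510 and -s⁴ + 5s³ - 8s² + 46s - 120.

s² + 2s + 10

Apply the Euclidean algorithm:
  s⁵ + 4s⁴ + 28s³ + 99s² + 242s + 510 = (-s - 9)(-s⁴ + 5s³ - 8s² + 46s - 120) + (65s³ + 73s² + 536s - 570)
  -s⁴ + 5s³ - 8s² + 46s - 120 = (-(1/65)s + 398/4225)(65s³ + 73s² + 536s - 570) + (-(28014/4225)s² - (56028/4225)s - 56028/845)
  65s³ + 73s² + 536s - 570 = (-(274625/28014)s + 80275/9338)(-(28014/4225)s² - (56028/4225)s - 56028/845) + (0)
Last nonzero remainder: -(28014/4225)s² - (56028/4225)s - 56028/845. Dividing through by -28014/4225 gives the monic gcd s² + 2s + 10.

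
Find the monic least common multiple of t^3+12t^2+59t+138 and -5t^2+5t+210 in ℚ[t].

t^4+5t^3-25t^2-275t-966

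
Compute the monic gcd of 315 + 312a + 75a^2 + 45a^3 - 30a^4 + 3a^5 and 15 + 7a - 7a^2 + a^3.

-5 - 4a + a^2

By polynomial division,
  3a^5 - 30a^4 + 45a^3 + 75a^2 + 312a + 315 = (3a^2 - 9a - 39)(a^3 - 7a^2 + 7a + 15) + (-180a^2 + 720a + 900)
  a^3 - 7a^2 + 7a + 15 = (-(1/180)a + 1/60)(-180a^2 + 720a + 900) + (0)
Last nonzero remainder: -180a^2 + 720a + 900. Dividing through by -180 gives the monic gcd a^2 - 4a - 5.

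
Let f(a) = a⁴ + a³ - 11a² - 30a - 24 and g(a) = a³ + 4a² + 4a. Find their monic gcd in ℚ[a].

Euclidean algorithm in ℚ[a]:
  a⁴ + a³ - 11a² - 30a - 24 = (a - 3)(a³ + 4a² + 4a) + (-3a² - 18a - 24)
  a³ + 4a² + 4a = (-(1/3)a + 2/3)(-3a² - 18a - 24) + (8a + 16)
  -3a² - 18a - 24 = (-(3/8)a - 3/2)(8a + 16) + (0)
Last nonzero remainder: 8a + 16. Dividing through by 8 gives the monic gcd a + 2.

a + 2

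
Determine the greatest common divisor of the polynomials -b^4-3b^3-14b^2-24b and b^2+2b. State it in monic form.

b^2+2b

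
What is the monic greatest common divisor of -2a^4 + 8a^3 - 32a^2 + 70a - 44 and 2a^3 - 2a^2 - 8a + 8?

a^2 - 3a + 2

Euclidean algorithm in ℚ[a]:
  -2a^4 + 8a^3 - 32a^2 + 70a - 44 = (-a + 3)(2a^3 - 2a^2 - 8a + 8) + (-34a^2 + 102a - 68)
  2a^3 - 2a^2 - 8a + 8 = (-(1/17)a - 2/17)(-34a^2 + 102a - 68) + (0)
Last nonzero remainder: -34a^2 + 102a - 68. Dividing through by -34 gives the monic gcd a^2 - 3a + 2.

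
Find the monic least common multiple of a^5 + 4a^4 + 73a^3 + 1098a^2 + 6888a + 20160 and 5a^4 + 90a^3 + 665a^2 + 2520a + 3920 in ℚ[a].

a^7 + 15a^6 + 145a^5 + 2013a^4 + 21010a^3 + 126672a^2 + 414624a + 564480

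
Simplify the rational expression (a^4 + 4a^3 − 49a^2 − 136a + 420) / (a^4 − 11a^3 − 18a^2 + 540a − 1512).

(a^2 + 3a − 10)/(a^2 − 12a + 36)

Repeated division with remainder:
  a^4 + 4a^3 − 49a^2 − 136a + 420 = (a^4 − 11a^3 − 18a^2 + 540a − 1512) + (15a^3 − 31a^2 − 676a + 1932)
  a^4 − 11a^3 − 18a^2 + 540a − 1512 = ((1/15)a − 134/225)(15a^3 − 31a^2 − 676a + 1932) + ((1936/225)a^2 + (1936/225)a − 27104/75)
  15a^3 − 31a^2 − 676a + 1932 = ((3375/1936)a − 5175/968)((1936/225)a^2 + (1936/225)a − 27104/75) + (0)
Last nonzero remainder: (1936/225)a^2 + (1936/225)a − 27104/75. Dividing through by 1936/225 gives the monic gcd a^2 + a − 42.
Cancel a^2 + a − 42 from numerator and denominator to get the reduced form.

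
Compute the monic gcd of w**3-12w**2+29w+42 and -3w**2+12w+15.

w+1

By polynomial division,
  w**3-12w**2+29w+42 = (-(1/3)w+8/3)(-3w**2+12w+15) + (2w+2)
  -3w**2+12w+15 = (-(3/2)w+15/2)(2w+2) + (0)
Last nonzero remainder: 2w+2. Dividing through by 2 gives the monic gcd w+1.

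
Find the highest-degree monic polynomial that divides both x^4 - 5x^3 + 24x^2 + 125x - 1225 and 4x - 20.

x - 5

By polynomial division,
  x^4 - 5x^3 + 24x^2 + 125x - 1225 = ((1/4)x^3 + 6x + 245/4)(4x - 20) + (0)
Last nonzero remainder: 4x - 20. Dividing through by 4 gives the monic gcd x - 5.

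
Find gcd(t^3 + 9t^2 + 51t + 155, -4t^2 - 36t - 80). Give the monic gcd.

Repeated division with remainder:
  t^3 + 9t^2 + 51t + 155 = (-(1/4)t)(-4t^2 - 36t - 80) + (31t + 155)
  -4t^2 - 36t - 80 = (-(4/31)t - 16/31)(31t + 155) + (0)
Last nonzero remainder: 31t + 155. Dividing through by 31 gives the monic gcd t + 5.

t + 5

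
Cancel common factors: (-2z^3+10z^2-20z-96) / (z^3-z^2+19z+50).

Apply the Euclidean algorithm:
  -2z^3+10z^2-20z-96 = (-2)(z^3-z^2+19z+50) + (8z^2+18z+4)
  z^3-z^2+19z+50 = ((1/8)z-13/32)(8z^2+18z+4) + ((413/16)z+413/8)
  8z^2+18z+4 = ((128/413)z+32/413)((413/16)z+413/8) + (0)
Last nonzero remainder: (413/16)z+413/8. Dividing through by 413/16 gives the monic gcd z+2.
Cancel z+2 from numerator and denominator to get the reduced form.

(-2z^2+14z-48)/(z^2-3z+25)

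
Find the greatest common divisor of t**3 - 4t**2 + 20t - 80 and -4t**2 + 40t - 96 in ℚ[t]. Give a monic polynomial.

t - 4

Euclidean algorithm in ℚ[t]:
  t**3 - 4t**2 + 20t - 80 = (-(1/4)t - 3/2)(-4t**2 + 40t - 96) + (56t - 224)
  -4t**2 + 40t - 96 = (-(1/14)t + 3/7)(56t - 224) + (0)
Last nonzero remainder: 56t - 224. Dividing through by 56 gives the monic gcd t - 4.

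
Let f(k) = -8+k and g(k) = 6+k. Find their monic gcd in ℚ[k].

1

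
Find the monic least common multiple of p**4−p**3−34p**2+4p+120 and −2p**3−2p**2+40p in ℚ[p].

By polynomial division,
  p**4−p**3−34p**2+4p+120 = (−(1/2)p+1)(−2p**3−2p**2+40p) + (−12p**2−36p+120)
  −2p**3−2p**2+40p = ((1/6)p−1/3)(−12p**2−36p+120) + (8p+40)
  −12p**2−36p+120 = (−(3/2)p+3)(8p+40) + (0)
Last nonzero remainder: 8p+40. Dividing through by 8 gives the monic gcd p+5.
Then lcm(f, g) = f·g / gcd(f, g); expanding and making the result monic gives the answer.

p**6−5p**5−30p**4+140p**3+104p**2−480p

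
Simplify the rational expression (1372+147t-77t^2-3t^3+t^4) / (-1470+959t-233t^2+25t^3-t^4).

By polynomial division,
  t^4-3t^3-77t^2+147t+1372 = (-1)(-t^4+25t^3-233t^2+959t-1470) + (22t^3-310t^2+1106t-98)
  -t^4+25t^3-233t^2+959t-1470 = (-(1/22)t+60/121)(22t^3-310t^2+1106t-98) + (-(3510/121)t^2+(49140/121)t-171990/121)
  22t^3-310t^2+1106t-98 = (-(1331/1755)t+121/1755)(-(3510/121)t^2+(49140/121)t-171990/121) + (0)
Last nonzero remainder: -(3510/121)t^2+(49140/121)t-171990/121. Dividing through by -3510/121 gives the monic gcd t^2-14t+49.
Cancel t^2-14t+49 from numerator and denominator to get the reduced form.

(-28-11t-t^2)/(30-11t+t^2)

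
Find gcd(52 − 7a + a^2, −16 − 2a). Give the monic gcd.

Euclidean algorithm in ℚ[a]:
  a^2 − 7a + 52 = (−(1/2)a + 15/2)(−2a − 16) + (172)
  −2a − 16 = (−(1/86)a − 4/43)(172) + (0)
The last nonzero remainder is the constant 172, so the polynomials are coprime and gcd = 1.

1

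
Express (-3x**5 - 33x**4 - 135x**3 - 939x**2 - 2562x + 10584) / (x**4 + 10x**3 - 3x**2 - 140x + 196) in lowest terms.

Apply the Euclidean algorithm:
  -3x**5 - 33x**4 - 135x**3 - 939x**2 - 2562x + 10584 = (-3x - 3)(x**4 + 10x**3 - 3x**2 - 140x + 196) + (-114x**3 - 1368x**2 - 2394x + 11172)
  x**4 + 10x**3 - 3x**2 - 140x + 196 = (-(1/114)x + 1/57)(-114x**3 - 1368x**2 - 2394x + 11172) + (0)
Last nonzero remainder: -114x**3 - 1368x**2 - 2394x + 11172. Dividing through by -114 gives the monic gcd x**3 + 12x**2 + 21x - 98.
Cancel x**3 + 12x**2 + 21x - 98 from numerator and denominator to get the reduced form.

(-3x**2 + 3x - 108)/(x - 2)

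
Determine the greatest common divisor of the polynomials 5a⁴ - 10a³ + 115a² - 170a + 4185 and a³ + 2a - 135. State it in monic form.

Euclidean algorithm in ℚ[a]:
  5a⁴ - 10a³ + 115a² - 170a + 4185 = (5a - 10)(a³ + 2a - 135) + (105a² + 525a + 2835)
  a³ + 2a - 135 = ((1/105)a - 1/21)(105a² + 525a + 2835) + (0)
Last nonzero remainder: 105a² + 525a + 2835. Dividing through by 105 gives the monic gcd a² + 5a + 27.

a² + 5a + 27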